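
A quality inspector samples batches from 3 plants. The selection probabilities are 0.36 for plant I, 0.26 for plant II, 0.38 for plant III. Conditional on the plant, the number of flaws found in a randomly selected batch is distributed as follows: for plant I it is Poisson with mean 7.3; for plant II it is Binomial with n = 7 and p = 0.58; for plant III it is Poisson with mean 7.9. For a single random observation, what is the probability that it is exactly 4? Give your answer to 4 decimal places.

Conditional on each plant, P(X = 4): I: 0.0799338; II: 0.293446; III: 0.0601687.
By total probability, P(X = 4) = 0.36·0.0799338 + 0.26·0.293446 + 0.38·0.0601687 = 0.127936.

0.1279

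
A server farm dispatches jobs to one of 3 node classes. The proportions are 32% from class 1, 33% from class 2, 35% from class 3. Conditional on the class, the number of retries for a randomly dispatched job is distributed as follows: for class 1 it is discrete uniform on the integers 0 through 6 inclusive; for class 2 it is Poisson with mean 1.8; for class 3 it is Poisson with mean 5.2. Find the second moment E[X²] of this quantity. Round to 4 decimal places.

For each component E[X²] = Var + (mean)², giving 1: 13; 2: 5.04; 3: 32.24.
Overall E[X²] = 0.32·13 + 0.33·5.04 + 0.35·32.24 = 17.1072.

17.1072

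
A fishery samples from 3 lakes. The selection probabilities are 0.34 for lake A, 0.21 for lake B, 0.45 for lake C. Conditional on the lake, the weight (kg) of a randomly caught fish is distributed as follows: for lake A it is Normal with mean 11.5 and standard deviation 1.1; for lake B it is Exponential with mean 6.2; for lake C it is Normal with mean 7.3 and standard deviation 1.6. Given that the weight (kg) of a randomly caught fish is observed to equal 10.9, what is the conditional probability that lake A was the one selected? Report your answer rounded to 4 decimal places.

Likelihoods f(10.9 | ·): A: 0.312544; B: 0.0278029; C: 0.0198373.
Posterior ∝ prior × likelihood. Numerator for A: 0.34·0.312544 = 0.106265.
Normalizing constant: 0.34·0.312544 + 0.21·0.0278029 + 0.45·0.0198373 = 0.12103.
P(A | observation) = 0.106265 / 0.12103 = 0.878003.

0.8780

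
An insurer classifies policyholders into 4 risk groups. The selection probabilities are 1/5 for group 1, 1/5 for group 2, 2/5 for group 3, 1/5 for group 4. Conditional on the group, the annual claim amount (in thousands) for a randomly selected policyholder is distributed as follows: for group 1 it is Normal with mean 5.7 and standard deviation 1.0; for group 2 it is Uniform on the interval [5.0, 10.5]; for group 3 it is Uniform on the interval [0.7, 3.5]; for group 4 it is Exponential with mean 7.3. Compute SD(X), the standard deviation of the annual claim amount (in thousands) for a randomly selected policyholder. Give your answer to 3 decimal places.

Per component, 1: μ=5.7, E[X²]=33.49; 2: μ=7.75, E[X²]=62.5833; 3: μ=2.1, E[X²]=5.06333; 4: μ=7.3, E[X²]=106.58.
E[X] = 0.2·5.7 + 0.2·7.75 + 0.4·2.1 + 0.2·7.3 = 4.99.
E[X²] = 0.2·33.49 + 0.2·62.5833 + 0.4·5.06333 + 0.2·106.58 = 42.556.
Var(X) = E[X²] − (E[X])² = 42.556 − 24.9001 = 17.6559.
SD(X) = √17.6559 = 4.20189.

4.202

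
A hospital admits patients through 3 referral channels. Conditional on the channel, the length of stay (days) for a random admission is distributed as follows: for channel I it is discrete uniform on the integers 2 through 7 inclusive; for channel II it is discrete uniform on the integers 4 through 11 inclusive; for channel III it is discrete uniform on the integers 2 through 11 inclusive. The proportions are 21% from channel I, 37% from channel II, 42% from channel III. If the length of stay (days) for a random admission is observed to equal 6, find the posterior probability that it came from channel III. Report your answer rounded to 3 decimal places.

Likelihoods P(X=6 | ·): I: 0.166667; II: 0.125; III: 0.1.
Posterior ∝ prior × likelihood. Numerator for III: 0.42·0.1 = 0.042.
Normalizing constant: 0.21·0.166667 + 0.37·0.125 + 0.42·0.1 = 0.12325.
P(III | observation) = 0.042 / 0.12325 = 0.340771.

0.341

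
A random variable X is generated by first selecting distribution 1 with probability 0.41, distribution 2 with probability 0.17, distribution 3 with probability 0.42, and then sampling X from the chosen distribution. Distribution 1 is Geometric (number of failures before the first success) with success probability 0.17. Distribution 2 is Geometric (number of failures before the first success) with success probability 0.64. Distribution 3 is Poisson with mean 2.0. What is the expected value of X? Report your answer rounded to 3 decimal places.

2.937

Component means — 1: 4.88235; 2: 0.5625; 3: 2.
E[X] = 0.41·4.88235 + 0.17·0.5625 + 0.42·2 = 2.93739.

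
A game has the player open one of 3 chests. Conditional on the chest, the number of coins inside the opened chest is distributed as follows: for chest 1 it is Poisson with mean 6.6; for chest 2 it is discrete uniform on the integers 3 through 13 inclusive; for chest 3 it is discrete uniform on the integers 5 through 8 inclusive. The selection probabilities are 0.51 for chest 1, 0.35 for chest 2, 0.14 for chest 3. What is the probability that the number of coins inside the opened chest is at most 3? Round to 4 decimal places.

Conditional on each chest, P(X ≤ 3): 1: 0.105151; 2: 0.0909091; 3: 0.
By total probability, P(X ≤ 3) = 0.51·0.105151 + 0.35·0.0909091 + 0.14·0 = 0.0854452.

0.0854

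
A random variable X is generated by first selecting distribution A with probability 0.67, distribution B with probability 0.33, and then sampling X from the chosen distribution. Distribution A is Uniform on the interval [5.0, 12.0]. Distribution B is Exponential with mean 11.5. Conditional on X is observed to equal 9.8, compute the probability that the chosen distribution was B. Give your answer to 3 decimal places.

Likelihoods f(9.8 | ·): A: 0.142857; B: 0.0370858.
Posterior ∝ prior × likelihood. Numerator for B: 0.33·0.0370858 = 0.0122383.
Normalizing constant: 0.67·0.142857 + 0.33·0.0370858 = 0.107953.
P(B | observation) = 0.0122383 / 0.107953 = 0.113367.

0.113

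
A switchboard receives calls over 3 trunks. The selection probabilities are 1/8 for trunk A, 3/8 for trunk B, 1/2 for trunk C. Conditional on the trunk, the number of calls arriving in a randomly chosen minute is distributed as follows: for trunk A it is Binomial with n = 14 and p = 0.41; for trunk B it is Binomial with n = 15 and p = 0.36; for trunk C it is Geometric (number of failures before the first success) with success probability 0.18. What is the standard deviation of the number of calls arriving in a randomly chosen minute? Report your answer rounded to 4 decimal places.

Per component, A: μ=5.74, E[X²]=36.3342; B: μ=5.4, E[X²]=32.616; C: μ=4.55556, E[X²]=46.0617.
E[X] = 0.125·5.74 + 0.375·5.4 + 0.5·4.55556 = 5.02028.
E[X²] = 0.125·36.3342 + 0.375·32.616 + 0.5·46.0617 = 39.8036.
Var(X) = E[X²] − (E[X])² = 39.8036 − 25.2032 = 14.6005.
SD(X) = √14.6005 = 3.82105.

3.8211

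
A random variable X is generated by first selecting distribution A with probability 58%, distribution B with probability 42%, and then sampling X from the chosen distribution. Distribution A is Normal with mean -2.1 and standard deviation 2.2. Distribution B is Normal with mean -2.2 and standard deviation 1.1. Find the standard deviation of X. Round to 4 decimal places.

1.8215

Per component, A: μ=-2.1, E[X²]=9.25; B: μ=-2.2, E[X²]=6.05.
E[X] = 0.58·-2.1 + 0.42·-2.2 = -2.142.
E[X²] = 0.58·9.25 + 0.42·6.05 = 7.906.
Var(X) = E[X²] − (E[X])² = 7.906 − 4.58816 = 3.31784.
SD(X) = √3.31784 = 1.82149.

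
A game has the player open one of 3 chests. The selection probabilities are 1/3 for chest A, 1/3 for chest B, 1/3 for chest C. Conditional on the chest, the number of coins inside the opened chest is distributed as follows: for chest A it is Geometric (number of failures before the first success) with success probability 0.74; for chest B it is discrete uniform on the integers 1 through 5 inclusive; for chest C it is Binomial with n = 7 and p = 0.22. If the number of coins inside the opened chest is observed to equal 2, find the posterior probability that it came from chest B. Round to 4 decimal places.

0.3680

Likelihoods P(X=2 | ·): A: 0.050024; B: 0.2; C: 0.293452.
Posterior ∝ prior × likelihood. Numerator for B: 0.333333·0.2 = 0.0666667.
Normalizing constant: 0.333333·0.050024 + 0.333333·0.2 + 0.333333·0.293452 = 0.181159.
P(B | observation) = 0.0666667 / 0.181159 = 0.368001.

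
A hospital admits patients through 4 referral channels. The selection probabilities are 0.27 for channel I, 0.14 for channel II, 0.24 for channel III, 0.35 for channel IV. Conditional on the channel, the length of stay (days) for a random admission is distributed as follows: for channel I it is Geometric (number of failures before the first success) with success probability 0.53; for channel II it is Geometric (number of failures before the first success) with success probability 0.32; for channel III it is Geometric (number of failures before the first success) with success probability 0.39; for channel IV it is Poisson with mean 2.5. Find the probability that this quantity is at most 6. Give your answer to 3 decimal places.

0.977

Conditional on each channel, P(X ≤ 6): I: 0.994934; II: 0.93277; III: 0.968573; IV: 0.985813.
By total probability, P(X ≤ 6) = 0.27·0.994934 + 0.14·0.93277 + 0.24·0.968573 + 0.35·0.985813 = 0.976712.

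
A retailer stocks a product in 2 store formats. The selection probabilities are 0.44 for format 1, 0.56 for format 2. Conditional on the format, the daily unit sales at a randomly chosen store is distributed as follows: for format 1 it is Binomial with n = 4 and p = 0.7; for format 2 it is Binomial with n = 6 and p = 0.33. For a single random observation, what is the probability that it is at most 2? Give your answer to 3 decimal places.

0.538

Conditional on each format, P(X ≤ 2): 1: 0.3483; 2: 0.686952.
By total probability, P(X ≤ 2) = 0.44·0.3483 + 0.56·0.686952 = 0.537945.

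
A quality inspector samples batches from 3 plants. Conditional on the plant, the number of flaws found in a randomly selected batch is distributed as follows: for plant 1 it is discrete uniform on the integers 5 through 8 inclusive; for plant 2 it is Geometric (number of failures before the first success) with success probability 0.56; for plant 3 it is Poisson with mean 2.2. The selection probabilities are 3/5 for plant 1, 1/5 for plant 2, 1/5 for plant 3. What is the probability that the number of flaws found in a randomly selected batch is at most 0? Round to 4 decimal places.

Conditional on each plant, P(X ≤ 0): 1: 0; 2: 0.56; 3: 0.110803.
By total probability, P(X ≤ 0) = 0.6·0 + 0.2·0.56 + 0.2·0.110803 = 0.134161.

0.1342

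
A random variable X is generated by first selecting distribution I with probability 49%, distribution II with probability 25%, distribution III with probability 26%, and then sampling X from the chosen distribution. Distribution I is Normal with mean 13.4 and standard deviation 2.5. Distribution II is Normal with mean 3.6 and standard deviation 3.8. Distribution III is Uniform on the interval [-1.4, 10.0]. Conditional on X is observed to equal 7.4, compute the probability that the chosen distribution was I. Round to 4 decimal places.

0.1018

Likelihoods f(7.4 | ·): I: 0.00895781; II: 0.0636765; III: 0.0877193.
Posterior ∝ prior × likelihood. Numerator for I: 0.49·0.00895781 = 0.00438933.
Normalizing constant: 0.49·0.00895781 + 0.25·0.0636765 + 0.26·0.0877193 = 0.0431155.
P(I | observation) = 0.00438933 / 0.0431155 = 0.101804.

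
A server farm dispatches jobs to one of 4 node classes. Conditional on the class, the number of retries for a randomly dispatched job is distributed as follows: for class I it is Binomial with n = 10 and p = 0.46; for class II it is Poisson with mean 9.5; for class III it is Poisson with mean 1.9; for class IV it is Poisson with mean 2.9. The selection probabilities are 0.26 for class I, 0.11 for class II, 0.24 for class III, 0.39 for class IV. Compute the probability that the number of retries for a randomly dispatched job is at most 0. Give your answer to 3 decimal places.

Conditional on each class, P(X ≤ 0): I: 0.00210833; II: 7.48518e-05; III: 0.149569; IV: 0.0550232.
By total probability, P(X ≤ 0) = 0.26·0.00210833 + 0.11·7.48518e-05 + 0.24·0.149569 + 0.39·0.0550232 = 0.0579119.

0.058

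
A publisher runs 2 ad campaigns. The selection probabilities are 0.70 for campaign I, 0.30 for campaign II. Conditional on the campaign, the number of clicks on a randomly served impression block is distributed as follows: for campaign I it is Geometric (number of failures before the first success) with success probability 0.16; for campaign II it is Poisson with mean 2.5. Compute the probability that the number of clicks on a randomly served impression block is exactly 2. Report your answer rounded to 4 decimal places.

Conditional on each campaign, P(X = 2): I: 0.112896; II: 0.256516.
By total probability, P(X = 2) = 0.7·0.112896 + 0.3·0.256516 = 0.155982.

0.1560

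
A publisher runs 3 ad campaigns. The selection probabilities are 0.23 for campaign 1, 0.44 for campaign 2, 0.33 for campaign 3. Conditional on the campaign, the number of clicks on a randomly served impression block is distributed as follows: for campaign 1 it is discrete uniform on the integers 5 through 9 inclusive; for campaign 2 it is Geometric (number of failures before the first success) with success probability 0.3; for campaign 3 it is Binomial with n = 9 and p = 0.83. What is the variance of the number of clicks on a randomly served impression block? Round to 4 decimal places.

Per component, 1: μ=7, E[X²]=51; 2: μ=2.33333, E[X²]=13.2222; 3: μ=7.47, E[X²]=57.0708.
E[X] = 0.23·7 + 0.44·2.33333 + 0.33·7.47 = 5.10177.
E[X²] = 0.23·51 + 0.44·13.2222 + 0.33·57.0708 = 36.3811.
Var(X) = E[X²] − (E[X])² = 36.3811 − 26.028 = 10.3531.

10.3531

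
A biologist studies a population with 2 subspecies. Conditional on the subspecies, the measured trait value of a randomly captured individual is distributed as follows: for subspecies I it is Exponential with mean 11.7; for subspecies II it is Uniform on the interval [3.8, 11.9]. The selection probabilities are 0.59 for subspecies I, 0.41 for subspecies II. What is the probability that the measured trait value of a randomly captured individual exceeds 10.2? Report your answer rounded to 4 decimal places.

Conditional on each subspecies, P(X > 10.2): I: 0.4182; II: 0.209877.
By total probability, P(X > 10.2) = 0.59·0.4182 + 0.41·0.209877 = 0.332788.

0.3328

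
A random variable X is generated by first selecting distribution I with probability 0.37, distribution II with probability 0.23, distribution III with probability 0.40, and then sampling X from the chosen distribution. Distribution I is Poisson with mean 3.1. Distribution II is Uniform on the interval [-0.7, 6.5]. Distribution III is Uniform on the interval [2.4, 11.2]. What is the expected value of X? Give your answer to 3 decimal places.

Component means — I: 3.1; II: 2.9; III: 6.8.
E[X] = 0.37·3.1 + 0.23·2.9 + 0.4·6.8 = 4.534.

4.534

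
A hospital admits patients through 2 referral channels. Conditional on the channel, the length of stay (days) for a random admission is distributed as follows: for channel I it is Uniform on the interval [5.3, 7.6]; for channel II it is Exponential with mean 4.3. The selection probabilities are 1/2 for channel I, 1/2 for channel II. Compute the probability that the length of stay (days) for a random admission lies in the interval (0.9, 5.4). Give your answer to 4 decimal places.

Conditional on each channel, P(0.9 < X < 5.4): I: 0.0434783; II: 0.526306.
By total probability, P(0.9 < X < 5.4) = 0.5·0.0434783 + 0.5·0.526306 = 0.284892.

0.2849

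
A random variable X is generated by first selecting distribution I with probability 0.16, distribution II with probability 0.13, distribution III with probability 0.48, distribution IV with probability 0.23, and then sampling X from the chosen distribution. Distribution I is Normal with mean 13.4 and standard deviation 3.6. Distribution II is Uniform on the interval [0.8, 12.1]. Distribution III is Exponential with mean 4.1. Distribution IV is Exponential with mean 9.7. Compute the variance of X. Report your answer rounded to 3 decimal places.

45.440

Per component, I: μ=13.4, E[X²]=192.52; II: μ=6.45, E[X²]=52.2433; III: μ=4.1, E[X²]=33.62; IV: μ=9.7, E[X²]=188.18.
E[X] = 0.16·13.4 + 0.13·6.45 + 0.48·4.1 + 0.23·9.7 = 7.1815.
E[X²] = 0.16·192.52 + 0.13·52.2433 + 0.48·33.62 + 0.23·188.18 = 97.0138.
Var(X) = E[X²] − (E[X])² = 97.0138 − 51.5739 = 45.4399.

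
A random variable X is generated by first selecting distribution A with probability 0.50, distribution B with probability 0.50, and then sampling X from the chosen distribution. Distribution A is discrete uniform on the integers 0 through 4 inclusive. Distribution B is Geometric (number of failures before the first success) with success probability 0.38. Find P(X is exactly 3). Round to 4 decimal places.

Conditional on each component, P(X = 3): A: 0.2; B: 0.0905646.
By total probability, P(X = 3) = 0.5·0.2 + 0.5·0.0905646 = 0.145282.

0.1453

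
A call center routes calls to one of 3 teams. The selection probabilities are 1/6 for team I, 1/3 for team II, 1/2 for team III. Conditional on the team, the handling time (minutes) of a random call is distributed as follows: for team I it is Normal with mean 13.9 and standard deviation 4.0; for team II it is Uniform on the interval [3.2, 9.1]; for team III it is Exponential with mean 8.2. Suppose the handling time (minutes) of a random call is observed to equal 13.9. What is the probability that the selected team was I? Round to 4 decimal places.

Likelihoods f(13.9 | ·): I: 0.0997356; II: 0; III: 0.0223874.
Posterior ∝ prior × likelihood. Numerator for I: 0.166667·0.0997356 = 0.0166226.
Normalizing constant: 0.166667·0.0997356 + 0.333333·0 + 0.5·0.0223874 = 0.0278163.
P(I | observation) = 0.0166226 / 0.0278163 = 0.597585.

0.5976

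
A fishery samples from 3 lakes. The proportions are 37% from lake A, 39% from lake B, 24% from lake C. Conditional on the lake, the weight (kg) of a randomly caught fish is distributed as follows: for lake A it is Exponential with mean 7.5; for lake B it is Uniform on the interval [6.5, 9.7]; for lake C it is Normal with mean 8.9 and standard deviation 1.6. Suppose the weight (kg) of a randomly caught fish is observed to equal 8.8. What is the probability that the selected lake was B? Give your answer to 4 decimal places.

Likelihoods f(8.8 | ·): A: 0.0412445; B: 0.3125; C: 0.248852.
Posterior ∝ prior × likelihood. Numerator for B: 0.39·0.3125 = 0.121875.
Normalizing constant: 0.37·0.0412445 + 0.39·0.3125 + 0.24·0.248852 = 0.19686.
P(B | observation) = 0.121875 / 0.19686 = 0.619095.

0.6191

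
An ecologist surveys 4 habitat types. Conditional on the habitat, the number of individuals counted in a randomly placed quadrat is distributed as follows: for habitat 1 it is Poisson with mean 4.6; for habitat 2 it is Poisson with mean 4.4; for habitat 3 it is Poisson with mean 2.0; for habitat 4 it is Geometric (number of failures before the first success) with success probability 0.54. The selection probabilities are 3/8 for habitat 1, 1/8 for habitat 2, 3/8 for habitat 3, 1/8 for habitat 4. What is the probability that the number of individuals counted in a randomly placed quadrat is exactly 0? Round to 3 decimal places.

Conditional on each habitat, P(X = 0): 1: 0.0100518; 2: 0.0122773; 3: 0.135335; 4: 0.54.
By total probability, P(X = 0) = 0.375·0.0100518 + 0.125·0.0122773 + 0.375·0.135335 + 0.125·0.54 = 0.123555.

0.124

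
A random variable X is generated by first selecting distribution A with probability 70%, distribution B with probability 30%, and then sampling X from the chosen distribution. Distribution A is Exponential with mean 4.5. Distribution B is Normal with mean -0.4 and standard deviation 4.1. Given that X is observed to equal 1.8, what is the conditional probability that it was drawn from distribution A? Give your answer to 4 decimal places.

Likelihoods f(1.8 | ·): A: 0.14896; B: 0.0842567.
Posterior ∝ prior × likelihood. Numerator for A: 0.7·0.14896 = 0.104272.
Normalizing constant: 0.7·0.14896 + 0.3·0.0842567 = 0.129549.
P(A | observation) = 0.104272 / 0.129549 = 0.804885.

0.8049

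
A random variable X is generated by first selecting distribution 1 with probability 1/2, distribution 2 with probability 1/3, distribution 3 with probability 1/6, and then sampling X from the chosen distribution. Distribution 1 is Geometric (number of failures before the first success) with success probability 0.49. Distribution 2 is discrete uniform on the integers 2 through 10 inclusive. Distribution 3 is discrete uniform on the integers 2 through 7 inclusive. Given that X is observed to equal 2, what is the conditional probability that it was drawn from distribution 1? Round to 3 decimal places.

Likelihoods P(X=2 | ·): 1: 0.127449; 2: 0.111111; 3: 0.166667.
Posterior ∝ prior × likelihood. Numerator for 1: 0.5·0.127449 = 0.0637245.
Normalizing constant: 0.5·0.127449 + 0.333333·0.111111 + 0.166667·0.166667 = 0.128539.
P(1 | observation) = 0.0637245 / 0.128539 = 0.495759.

0.496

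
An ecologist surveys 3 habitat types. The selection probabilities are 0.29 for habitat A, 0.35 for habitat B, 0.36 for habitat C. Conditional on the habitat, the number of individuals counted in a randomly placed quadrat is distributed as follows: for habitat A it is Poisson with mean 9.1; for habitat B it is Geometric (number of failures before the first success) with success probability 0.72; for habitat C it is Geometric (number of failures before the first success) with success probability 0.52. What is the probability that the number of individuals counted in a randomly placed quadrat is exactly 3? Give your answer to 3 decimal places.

0.030

Conditional on each habitat, P(X = 3): A: 0.0140247; B: 0.0158054; C: 0.0575078.
By total probability, P(X = 3) = 0.29·0.0140247 + 0.35·0.0158054 + 0.36·0.0575078 = 0.0303019.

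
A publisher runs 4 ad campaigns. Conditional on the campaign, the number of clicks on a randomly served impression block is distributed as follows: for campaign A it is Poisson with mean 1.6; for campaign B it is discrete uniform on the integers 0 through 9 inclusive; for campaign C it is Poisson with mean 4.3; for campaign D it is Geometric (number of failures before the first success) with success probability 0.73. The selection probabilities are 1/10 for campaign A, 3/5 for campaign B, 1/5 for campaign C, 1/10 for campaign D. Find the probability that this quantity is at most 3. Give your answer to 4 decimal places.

0.5070

Conditional on each campaign, P(X ≤ 3): A: 0.921187; B: 0.4; C: 0.377154; D: 0.994686.
By total probability, P(X ≤ 3) = 0.1·0.921187 + 0.6·0.4 + 0.2·0.377154 + 0.1·0.994686 = 0.507018.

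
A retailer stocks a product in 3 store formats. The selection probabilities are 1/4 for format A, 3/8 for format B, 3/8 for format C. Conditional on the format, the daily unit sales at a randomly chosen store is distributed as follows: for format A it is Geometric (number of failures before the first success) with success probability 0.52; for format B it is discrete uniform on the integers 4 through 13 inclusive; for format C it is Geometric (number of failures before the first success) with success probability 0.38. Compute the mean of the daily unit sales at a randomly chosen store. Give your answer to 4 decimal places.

4.0301

Component means — A: 0.923077; B: 8.5; C: 1.63158.
E[X] = 0.25·0.923077 + 0.375·8.5 + 0.375·1.63158 = 4.03011.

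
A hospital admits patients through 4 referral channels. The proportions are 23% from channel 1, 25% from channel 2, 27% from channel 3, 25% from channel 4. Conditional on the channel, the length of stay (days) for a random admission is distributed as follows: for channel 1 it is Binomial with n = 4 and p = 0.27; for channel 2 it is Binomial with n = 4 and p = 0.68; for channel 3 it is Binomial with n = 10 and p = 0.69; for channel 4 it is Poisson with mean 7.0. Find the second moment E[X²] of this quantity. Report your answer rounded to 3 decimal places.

For each component E[X²] = Var + (mean)², giving 1: 1.9548; 2: 8.2688; 3: 49.749; 4: 56.
Overall E[X²] = 0.23·1.9548 + 0.25·8.2688 + 0.27·49.749 + 0.25·56 = 29.949.

29.949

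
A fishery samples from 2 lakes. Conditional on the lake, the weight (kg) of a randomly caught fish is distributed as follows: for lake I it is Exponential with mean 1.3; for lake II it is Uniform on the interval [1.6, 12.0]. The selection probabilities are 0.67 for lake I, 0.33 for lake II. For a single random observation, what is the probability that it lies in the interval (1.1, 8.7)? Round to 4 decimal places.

Conditional on each lake, P(1.1 < X < 8.7): I: 0.427822; II: 0.682692.
By total probability, P(1.1 < X < 8.7) = 0.67·0.427822 + 0.33·0.682692 = 0.511929.

0.5119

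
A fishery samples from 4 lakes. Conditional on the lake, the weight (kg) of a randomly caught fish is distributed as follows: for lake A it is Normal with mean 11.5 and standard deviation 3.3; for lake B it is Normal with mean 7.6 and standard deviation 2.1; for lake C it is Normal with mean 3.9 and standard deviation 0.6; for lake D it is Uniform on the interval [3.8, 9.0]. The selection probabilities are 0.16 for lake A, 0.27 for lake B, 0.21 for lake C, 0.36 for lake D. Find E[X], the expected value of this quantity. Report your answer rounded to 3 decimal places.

Component means — A: 11.5; B: 7.6; C: 3.9; D: 6.4.
E[X] = 0.16·11.5 + 0.27·7.6 + 0.21·3.9 + 0.36·6.4 = 7.015.

7.015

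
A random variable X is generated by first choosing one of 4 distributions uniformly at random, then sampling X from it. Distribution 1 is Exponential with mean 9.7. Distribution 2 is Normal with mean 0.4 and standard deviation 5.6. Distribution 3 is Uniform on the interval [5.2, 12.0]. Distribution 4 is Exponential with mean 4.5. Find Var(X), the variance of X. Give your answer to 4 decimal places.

50.8633

Per component, 1: μ=9.7, E[X²]=188.18; 2: μ=0.4, E[X²]=31.52; 3: μ=8.6, E[X²]=77.8133; 4: μ=4.5, E[X²]=40.5.
E[X] = 0.25·9.7 + 0.25·0.4 + 0.25·8.6 + 0.25·4.5 = 5.8.
E[X²] = 0.25·188.18 + 0.25·31.52 + 0.25·77.8133 + 0.25·40.5 = 84.5033.
Var(X) = E[X²] − (E[X])² = 84.5033 − 33.64 = 50.8633.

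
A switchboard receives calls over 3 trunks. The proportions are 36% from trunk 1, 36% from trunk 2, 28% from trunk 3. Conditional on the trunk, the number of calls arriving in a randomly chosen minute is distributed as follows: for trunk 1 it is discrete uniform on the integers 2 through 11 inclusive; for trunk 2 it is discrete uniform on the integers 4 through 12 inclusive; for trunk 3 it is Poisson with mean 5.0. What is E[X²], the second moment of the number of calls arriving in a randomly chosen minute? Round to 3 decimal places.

52.020

For each component E[X²] = Var + (mean)², giving 1: 50.5; 2: 70.6667; 3: 30.
Overall E[X²] = 0.36·50.5 + 0.36·70.6667 + 0.28·30 = 52.02.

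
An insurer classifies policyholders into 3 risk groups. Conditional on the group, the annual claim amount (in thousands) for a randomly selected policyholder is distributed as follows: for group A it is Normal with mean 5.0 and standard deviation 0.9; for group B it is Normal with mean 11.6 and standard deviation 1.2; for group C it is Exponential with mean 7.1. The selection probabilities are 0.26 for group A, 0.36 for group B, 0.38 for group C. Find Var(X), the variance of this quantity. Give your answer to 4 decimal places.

27.1679

Per component, A: μ=5, E[X²]=25.81; B: μ=11.6, E[X²]=136; C: μ=7.1, E[X²]=100.82.
E[X] = 0.26·5 + 0.36·11.6 + 0.38·7.1 = 8.174.
E[X²] = 0.26·25.81 + 0.36·136 + 0.38·100.82 = 93.9822.
Var(X) = E[X²] − (E[X])² = 93.9822 − 66.8143 = 27.1679.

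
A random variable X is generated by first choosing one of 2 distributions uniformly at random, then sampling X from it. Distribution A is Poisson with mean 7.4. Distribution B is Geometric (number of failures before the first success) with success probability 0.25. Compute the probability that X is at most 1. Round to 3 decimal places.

0.221

Conditional on each component, P(X ≤ 1): A: 0.00513452; B: 0.4375.
By total probability, P(X ≤ 1) = 0.5·0.00513452 + 0.5·0.4375 = 0.221317.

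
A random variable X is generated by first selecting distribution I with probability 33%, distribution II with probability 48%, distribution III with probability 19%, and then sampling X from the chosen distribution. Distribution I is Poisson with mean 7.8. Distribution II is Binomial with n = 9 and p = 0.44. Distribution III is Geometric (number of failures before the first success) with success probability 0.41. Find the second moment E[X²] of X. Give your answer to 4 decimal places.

For each component E[X²] = Var + (mean)², giving I: 68.64; II: 17.8992; III: 5.58061.
Overall E[X²] = 0.33·68.64 + 0.48·17.8992 + 0.19·5.58061 = 32.3031.

32.3031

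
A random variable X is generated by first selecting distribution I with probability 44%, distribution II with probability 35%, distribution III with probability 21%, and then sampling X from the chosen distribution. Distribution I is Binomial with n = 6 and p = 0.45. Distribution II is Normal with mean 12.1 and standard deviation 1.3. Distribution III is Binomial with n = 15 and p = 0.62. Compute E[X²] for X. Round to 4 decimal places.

74.6010

For each component E[X²] = Var + (mean)², giving I: 8.775; II: 148.1; III: 90.024.
Overall E[X²] = 0.44·8.775 + 0.35·148.1 + 0.21·90.024 = 74.601.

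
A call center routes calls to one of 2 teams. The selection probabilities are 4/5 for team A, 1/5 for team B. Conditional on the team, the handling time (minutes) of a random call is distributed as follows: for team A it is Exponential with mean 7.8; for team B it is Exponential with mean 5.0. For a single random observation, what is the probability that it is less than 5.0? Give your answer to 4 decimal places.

0.5050

Conditional on each team, P(X < 5.0): A: 0.473248; B: 0.632121.
By total probability, P(X < 5.0) = 0.8·0.473248 + 0.2·0.632121 = 0.505023.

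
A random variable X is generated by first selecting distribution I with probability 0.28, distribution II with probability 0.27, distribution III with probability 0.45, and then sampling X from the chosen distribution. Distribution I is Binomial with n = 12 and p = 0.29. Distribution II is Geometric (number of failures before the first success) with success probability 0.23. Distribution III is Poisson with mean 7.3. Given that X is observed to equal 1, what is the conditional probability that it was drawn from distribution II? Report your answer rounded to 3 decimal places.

0.659

Likelihoods P(X=1 | ·): I: 0.0804306; II: 0.1771; III: 0.00493143.
Posterior ∝ prior × likelihood. Numerator for II: 0.27·0.1771 = 0.047817.
Normalizing constant: 0.28·0.0804306 + 0.27·0.1771 + 0.45·0.00493143 = 0.0725567.
P(II | observation) = 0.047817 / 0.0725567 = 0.659029.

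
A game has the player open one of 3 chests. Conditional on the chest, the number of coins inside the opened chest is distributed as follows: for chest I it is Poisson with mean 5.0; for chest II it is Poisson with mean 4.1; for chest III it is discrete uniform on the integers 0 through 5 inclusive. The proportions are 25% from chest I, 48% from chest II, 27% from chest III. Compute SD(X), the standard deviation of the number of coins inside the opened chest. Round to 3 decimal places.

Per component, I: μ=5, E[X²]=30; II: μ=4.1, E[X²]=20.91; III: μ=2.5, E[X²]=9.16667.
E[X] = 0.25·5 + 0.48·4.1 + 0.27·2.5 = 3.893.
E[X²] = 0.25·30 + 0.48·20.91 + 0.27·9.16667 = 20.0118.
Var(X) = E[X²] − (E[X])² = 20.0118 − 15.1554 = 4.85635.
SD(X) = √4.85635 = 2.20371.

2.204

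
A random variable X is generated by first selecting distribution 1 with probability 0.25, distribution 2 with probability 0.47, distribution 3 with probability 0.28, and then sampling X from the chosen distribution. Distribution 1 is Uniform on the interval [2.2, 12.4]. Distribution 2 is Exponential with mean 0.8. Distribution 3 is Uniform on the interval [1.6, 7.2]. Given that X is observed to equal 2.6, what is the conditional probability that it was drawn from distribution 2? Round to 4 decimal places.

0.2341

Likelihoods f(2.6 | ·): 1: 0.0980392; 2: 0.0484678; 3: 0.178571.
Posterior ∝ prior × likelihood. Numerator for 2: 0.47·0.0484678 = 0.0227798.
Normalizing constant: 0.25·0.0980392 + 0.47·0.0484678 + 0.28·0.178571 = 0.0972897.
P(2 | observation) = 0.0227798 / 0.0972897 = 0.234145.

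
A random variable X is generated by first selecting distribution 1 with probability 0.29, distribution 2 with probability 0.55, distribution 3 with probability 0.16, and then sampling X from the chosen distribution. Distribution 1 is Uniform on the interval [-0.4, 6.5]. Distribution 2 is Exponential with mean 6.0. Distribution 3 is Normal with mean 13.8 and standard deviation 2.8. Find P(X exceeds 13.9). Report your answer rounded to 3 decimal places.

Conditional on each component, P(X > 13.9): 1: 0; 2: 0.0986017; 3: 0.485755.
By total probability, P(X > 13.9) = 0.29·0 + 0.55·0.0986017 + 0.16·0.485755 = 0.131952.

0.132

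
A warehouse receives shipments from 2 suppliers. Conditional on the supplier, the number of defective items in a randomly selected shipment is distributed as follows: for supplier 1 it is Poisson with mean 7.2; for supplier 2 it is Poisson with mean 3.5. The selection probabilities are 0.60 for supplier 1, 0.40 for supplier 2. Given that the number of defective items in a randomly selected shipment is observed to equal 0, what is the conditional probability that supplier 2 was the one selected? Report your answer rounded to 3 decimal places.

Likelihoods P(X=0 | ·): 1: 0.000746586; 2: 0.0301974.
Posterior ∝ prior × likelihood. Numerator for 2: 0.4·0.0301974 = 0.012079.
Normalizing constant: 0.6·0.000746586 + 0.4·0.0301974 = 0.0125269.
P(2 | observation) = 0.012079 / 0.0125269 = 0.964241.

0.964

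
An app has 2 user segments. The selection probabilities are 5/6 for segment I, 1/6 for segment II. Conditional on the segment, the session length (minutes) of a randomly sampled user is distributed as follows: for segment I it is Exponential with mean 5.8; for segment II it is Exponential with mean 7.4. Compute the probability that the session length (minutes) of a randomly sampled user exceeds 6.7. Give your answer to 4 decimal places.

0.3299

Conditional on each segment, P(X > 6.7): I: 0.315003; II: 0.404378.
By total probability, P(X > 6.7) = 0.833333·0.315003 + 0.166667·0.404378 = 0.329899.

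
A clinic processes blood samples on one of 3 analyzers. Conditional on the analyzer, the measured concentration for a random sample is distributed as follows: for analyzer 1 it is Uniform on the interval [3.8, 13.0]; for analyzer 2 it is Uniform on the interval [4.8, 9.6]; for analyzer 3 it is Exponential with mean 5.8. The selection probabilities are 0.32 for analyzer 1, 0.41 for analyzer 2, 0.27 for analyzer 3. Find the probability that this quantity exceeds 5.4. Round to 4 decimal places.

0.7295

Conditional on each analyzer, P(X > 5.4): 1: 0.826087; 2: 0.875; 3: 0.394146.
By total probability, P(X > 5.4) = 0.32·0.826087 + 0.41·0.875 + 0.27·0.394146 = 0.729517.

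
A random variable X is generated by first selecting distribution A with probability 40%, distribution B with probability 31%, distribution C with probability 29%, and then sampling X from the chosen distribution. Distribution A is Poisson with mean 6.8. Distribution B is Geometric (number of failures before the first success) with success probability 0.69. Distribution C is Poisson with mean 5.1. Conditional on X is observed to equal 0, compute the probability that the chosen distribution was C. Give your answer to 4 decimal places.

Likelihoods P(X=0 | ·): A: 0.00111378; B: 0.69; C: 0.00609675.
Posterior ∝ prior × likelihood. Numerator for C: 0.29·0.00609675 = 0.00176806.
Normalizing constant: 0.4·0.00111378 + 0.31·0.69 + 0.29·0.00609675 = 0.216114.
P(C | observation) = 0.00176806 / 0.216114 = 0.00818115.

0.0082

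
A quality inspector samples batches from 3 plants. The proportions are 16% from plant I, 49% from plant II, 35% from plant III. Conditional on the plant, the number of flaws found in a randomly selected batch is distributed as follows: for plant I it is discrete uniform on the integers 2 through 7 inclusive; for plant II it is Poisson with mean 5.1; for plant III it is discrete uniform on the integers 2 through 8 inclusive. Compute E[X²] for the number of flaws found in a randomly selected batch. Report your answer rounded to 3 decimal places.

For each component E[X²] = Var + (mean)², giving I: 23.1667; II: 31.11; III: 29.
Overall E[X²] = 0.16·23.1667 + 0.49·31.11 + 0.35·29 = 29.1006.

29.101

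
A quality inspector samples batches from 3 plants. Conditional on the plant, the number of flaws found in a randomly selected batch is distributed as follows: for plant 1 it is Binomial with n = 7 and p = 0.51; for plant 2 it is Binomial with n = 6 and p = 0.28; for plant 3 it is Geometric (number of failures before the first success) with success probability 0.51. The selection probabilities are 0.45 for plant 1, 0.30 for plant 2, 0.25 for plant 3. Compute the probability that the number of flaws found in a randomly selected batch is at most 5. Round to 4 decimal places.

0.9652

Conditional on each plant, P(X ≤ 5): 1: 0.930671; 2: 0.999518; 3: 0.986159.
By total probability, P(X ≤ 5) = 0.45·0.930671 + 0.3·0.999518 + 0.25·0.986159 = 0.965197.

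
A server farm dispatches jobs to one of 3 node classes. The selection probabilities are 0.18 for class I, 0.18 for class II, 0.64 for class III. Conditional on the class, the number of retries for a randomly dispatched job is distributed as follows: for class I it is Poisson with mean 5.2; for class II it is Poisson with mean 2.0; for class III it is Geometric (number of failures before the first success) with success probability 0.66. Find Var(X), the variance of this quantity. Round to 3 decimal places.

4.910

Per component, I: μ=5.2, E[X²]=32.24; II: μ=2, E[X²]=6; III: μ=0.515152, E[X²]=1.04591.
E[X] = 0.18·5.2 + 0.18·2 + 0.64·0.515152 = 1.6257.
E[X²] = 0.18·32.24 + 0.18·6 + 0.64·1.04591 = 7.55258.
Var(X) = E[X²] − (E[X])² = 7.55258 − 2.64289 = 4.90969.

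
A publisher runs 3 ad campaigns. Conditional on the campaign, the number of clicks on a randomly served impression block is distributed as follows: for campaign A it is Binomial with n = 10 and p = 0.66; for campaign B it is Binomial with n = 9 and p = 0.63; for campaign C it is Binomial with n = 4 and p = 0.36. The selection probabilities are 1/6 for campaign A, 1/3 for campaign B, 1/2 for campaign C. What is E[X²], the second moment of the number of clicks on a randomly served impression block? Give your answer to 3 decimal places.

20.547

For each component E[X²] = Var + (mean)², giving A: 45.804; B: 34.2468; C: 2.9952.
Overall E[X²] = 0.166667·45.804 + 0.333333·34.2468 + 0.5·2.9952 = 20.5472.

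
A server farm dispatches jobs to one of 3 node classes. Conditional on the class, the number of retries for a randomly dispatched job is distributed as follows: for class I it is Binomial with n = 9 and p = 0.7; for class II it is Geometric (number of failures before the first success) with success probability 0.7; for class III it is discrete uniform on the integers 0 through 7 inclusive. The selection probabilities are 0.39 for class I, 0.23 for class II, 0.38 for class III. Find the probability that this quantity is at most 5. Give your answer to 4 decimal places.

Conditional on each class, P(X ≤ 5): I: 0.270341; II: 0.999271; III: 0.75.
By total probability, P(X ≤ 5) = 0.39·0.270341 + 0.23·0.999271 + 0.38·0.75 = 0.620265.

0.6203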